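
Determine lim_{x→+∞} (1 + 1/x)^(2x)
As x → +∞: write (1 + 1/x)^(2x) = ((1 + 1/x)^x)^2 → (e^1)^2 = e^2.
Limit = e^(2).

Final answer: e^(2)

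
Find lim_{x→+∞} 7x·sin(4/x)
As x → +∞: let u = 4/x → 0⁺; then 7·x·sin(4/x) = 7·4·sin(u)/u → 7·4·1 = 28.
Limit = 28.

Final answer: 28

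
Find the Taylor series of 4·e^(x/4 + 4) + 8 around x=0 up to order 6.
x^6·e^(4)/737280 + x^5·e^(4)/30720 + x^4·e^(4)/1536 + x^3·e^(4)/96 + x^2·e^(4)/8 + x·e^(4) + 8 + 4·e^(4)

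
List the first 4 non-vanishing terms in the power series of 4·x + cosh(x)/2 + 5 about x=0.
x^4/48 + x^2/4 + 4·x + 11/2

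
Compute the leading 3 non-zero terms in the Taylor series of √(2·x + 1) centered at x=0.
-x^2/2 + x + 1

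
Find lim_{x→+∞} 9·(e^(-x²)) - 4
Evaluate the dominant behaviour as x → +∞; each term tends to a finite value or vanishes.
Limit = -4.

Final answer: -4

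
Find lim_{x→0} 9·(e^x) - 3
Direct substitution at x = 0 gives 6.

Final answer: 6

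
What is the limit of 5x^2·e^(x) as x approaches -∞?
This is a 0·∞ indeterminate form at x → -∞.
Rewrite the product as 5x^2 / e^(-x) (an ∞/∞ form) and apply L'Hôpital, or use the standard hierarchy e^(|x|) ≫ |x^2| as x → -∞.
The indeterminate product → 0, so the limit = 0.

Final answer: 0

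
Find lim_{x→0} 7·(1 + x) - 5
Direct substitution at x = 0 gives 2.

Final answer: 2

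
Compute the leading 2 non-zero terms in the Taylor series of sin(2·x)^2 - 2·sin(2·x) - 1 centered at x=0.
-4·x - 1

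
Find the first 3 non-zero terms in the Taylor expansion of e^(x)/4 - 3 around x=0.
x^2/8 + x/4 - 11/4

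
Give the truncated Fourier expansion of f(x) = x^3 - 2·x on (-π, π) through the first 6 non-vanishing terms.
(-16 + 2·π^2)·sin(x) + (7/2 - π^2)·sin(2·x) + (-16/9 + 2·π^2/3)·sin(3·x) + (19/16 - π^2/2)·sin(4·x) + (-112/125 + 2·π^2/5)·sin(5·x) + (13/18 - π^2/3)·sin(6·x)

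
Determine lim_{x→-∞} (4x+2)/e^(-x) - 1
The quotient is an ∞/∞ indeterminate form as x → -∞.
Compare growth rates of the dominant terms (exponentials ≫ polynomials ≫ logarithms), or apply L'Hôpital's rule; the quotient → 0.
Adding the constant: 0 - 1 = -1. Limit = -1.

Final answer: -1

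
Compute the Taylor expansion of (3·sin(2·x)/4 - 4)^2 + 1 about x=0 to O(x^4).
8·x^3 + 9·x^2/4 - 12·x + 17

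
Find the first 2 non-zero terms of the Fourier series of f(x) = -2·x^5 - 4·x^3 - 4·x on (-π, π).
(-440 - 4·π^4 + 72·π^2)·sin(x) + (-6·π^2 + 13 + 2·π^4)·sin(2·x)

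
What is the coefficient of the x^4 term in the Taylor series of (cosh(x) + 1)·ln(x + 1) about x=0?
Expand to order 4: (cosh(x) + 1)·ln(x + 1) = -3·x^4/4 + 7·x^3/6 - x^2 + 2·x + O(x^5).
The coefficient of x^4 is -3/4.

Final answer: -3/4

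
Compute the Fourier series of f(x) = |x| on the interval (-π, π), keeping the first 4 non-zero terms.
-4·cos(x)/π - 4·cos(3·x)/(9·π) - 4·cos(5·x)/(25·π) + π/2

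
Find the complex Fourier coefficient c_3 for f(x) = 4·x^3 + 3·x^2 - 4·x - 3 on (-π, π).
Compute the real Fourier coefficients first: a_3 = -4/3, b_3 = -40/9 + 8·π^2/3.
Then c_3 = (a_3 − i·b_3)/2 = -2/3 - 4·i·π^2/3 + 20·i/9.

Final answer: -2/3 - 4·i·π^2/3 + 20·i/9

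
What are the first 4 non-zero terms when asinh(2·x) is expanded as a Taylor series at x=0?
-40·x^7/7 + 12·x^5/5 - 4·x^3/3 + 2·x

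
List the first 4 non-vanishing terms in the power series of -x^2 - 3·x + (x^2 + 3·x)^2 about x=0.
x^4 + 6·x^3 + 8·x^2 - 3·x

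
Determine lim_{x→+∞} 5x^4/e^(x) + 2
The quotient is an ∞/∞ indeterminate form as x → +∞.
The exponential denominator e^(x) dominates the polynomial numerator (e^x ≫ x^4 as x → ∞), so the quotient → 0.
Adding the constant: 0 + 2 = 2. Limit = 2.

Final answer: 2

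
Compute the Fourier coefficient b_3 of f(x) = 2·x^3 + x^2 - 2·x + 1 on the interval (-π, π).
b_3 = (1/π) ∫_{-π}^{π} f(x)·sin(3x) dx.
Evaluate the integral (use parity and integration by parts as needed): b_3 = -20/9 + 4·π^2/3.

Final answer: -20/9 + 4·π^2/3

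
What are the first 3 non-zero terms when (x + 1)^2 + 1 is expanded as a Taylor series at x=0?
x^2 + 2·x + 2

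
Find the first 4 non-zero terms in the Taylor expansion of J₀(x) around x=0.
-x^6/2304 + x^4/64 - x^2/4 + 1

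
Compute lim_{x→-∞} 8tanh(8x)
Evaluate the dominant behaviour as x → -∞; each term tends to a finite value or vanishes.
Limit = -8.

Final answer: -8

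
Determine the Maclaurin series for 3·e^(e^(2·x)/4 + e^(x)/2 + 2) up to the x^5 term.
573·x^5·e^(11/4)/160 + 125·x^4·e^(11/4)/32 + 4·x^3·e^(11/4) + 15·x^2·e^(11/4)/4 + 3·x·e^(11/4) + 3·e^(11/4)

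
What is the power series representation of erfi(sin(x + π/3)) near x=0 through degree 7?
-15809·x^7·e^(3/4)/(322560·√(π)) + 3263·√(3)·x^6·e^(3/4)/(23040·√(π)) + 593·x^5·e^(3/4)/(1920·√(π)) - 23·√(3)·x^4·e^(3/4)/(192·√(π)) - 17·x^3·e^(3/4)/(24·√(π)) - √(3)·x^2·e^(3/4)/(4·√(π)) + x·e^(3/4)/√(π) + erfi(√(3)/2)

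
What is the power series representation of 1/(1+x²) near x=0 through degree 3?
1 - x^2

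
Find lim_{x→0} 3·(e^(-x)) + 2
Direct substitution at x = 0 gives 5.

Final answer: 5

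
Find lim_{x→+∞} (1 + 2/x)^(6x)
As x → +∞: write (1 + 2/x)^(6x) = ((1 + 2/x)^x)^6 → (e^2)^6 = e^12.
Limit = e^(12).

Final answer: e^(12)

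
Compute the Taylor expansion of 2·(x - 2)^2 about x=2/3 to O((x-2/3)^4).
32/9 - 16·(x - 2/3)/3 + 2·(x - 2/3)^2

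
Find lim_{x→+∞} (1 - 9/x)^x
As x → +∞: this is the defining limit (1 - 9/x)^x → e^(-9).
Limit = e^(-9).

Final answer: e^(-9)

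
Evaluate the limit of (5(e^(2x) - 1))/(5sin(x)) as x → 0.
Both numerator and denominator → 0 as x → 0; this is a 0/0 indeterminate form.
Expand each to leading order near x = 0: numerator ~ 10·x, denominator ~ 5·x.
The limit of the ratio is 2.

Final answer: 2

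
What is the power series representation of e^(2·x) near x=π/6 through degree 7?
e^(π/3) + 2·e^(π/3)·(x - π/6) + 2·e^(π/3)·(x - π/6)^2 + 4·e^(π/3)·(x - π/6)^3/3 + 2·e^(π/3)·(x - π/6)^4/3 + 4·e^(π/3)·(x - π/6)^5/15 + 4·e^(π/3)·(x - π/6)^6/45 + 8·e^(π/3)·(x - π/6)^7/315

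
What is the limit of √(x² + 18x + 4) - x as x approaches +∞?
This is an ∞ − ∞ indeterminate form.
Multiply and divide by the conjugate √(x²+18x + 4) + x; the x² terms cancel, leaving (18x + 4)/(√(x²+18x + 4)+x) → 18/2 = 9.
Limit = 9.

Final answer: 9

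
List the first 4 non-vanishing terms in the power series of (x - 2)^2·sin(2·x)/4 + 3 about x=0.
-5·x^3/6 - 2·x^2 + 2·x + 3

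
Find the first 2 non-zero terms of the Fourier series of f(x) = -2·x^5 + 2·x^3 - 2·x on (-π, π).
(-508 - 4·π^4 + 84·π^2)·sin(x) + (-12·π^2 + 20 + 2·π^4)·sin(2·x)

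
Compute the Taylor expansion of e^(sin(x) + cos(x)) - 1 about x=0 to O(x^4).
-e·x^3/2 + e·x - 1 + e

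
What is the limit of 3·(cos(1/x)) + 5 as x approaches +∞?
Evaluate the dominant behaviour as x → +∞; each term tends to a finite value or vanishes.
Limit = 8.

Final answer: 8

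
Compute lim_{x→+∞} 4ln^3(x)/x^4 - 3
The quotient is an ∞/∞ indeterminate form as x → +∞.
The polynomial denominator x^4 dominates the logarithmic numerator (any positive power of x ≫ ln^3(x) as x → ∞), so the quotient → 0.
Adding the constant: 0 - 3 = -3. Limit = -3.

Final answer: -3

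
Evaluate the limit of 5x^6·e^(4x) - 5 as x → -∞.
The product is a 0·∞ indeterminate form at x → -∞.
Rewrite the product as 5x^6 / e^(-4x) (an ∞/∞ form) and apply L'Hôpital, or use the standard hierarchy e^(4|x|) ≫ |x^6| as x → -∞.
The indeterminate product → 0, so the limit = -5.

Final answer: -5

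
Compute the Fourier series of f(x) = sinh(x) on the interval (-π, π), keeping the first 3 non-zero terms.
sin(x)·sinh(π)/π - 4·sin(2·x)·sinh(π)/(5·π) + 3·sin(3·x)·sinh(π)/(5·π)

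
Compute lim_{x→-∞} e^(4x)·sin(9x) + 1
Evaluate the dominant behaviour as x → -∞; each term tends to a finite value or vanishes.
Limit = 1.

Final answer: 1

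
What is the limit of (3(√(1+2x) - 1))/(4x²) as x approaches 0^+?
Both numerator and denominator → 0 as x → 0^+; this is a 0/0 indeterminate form.
Expand each to leading order near x = 0: numerator ~ 3·x, denominator ~ 4·x^2.
The limit of the ratio is ∞.

Final answer: ∞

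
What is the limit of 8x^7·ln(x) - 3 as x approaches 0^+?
The product is a 0·∞ indeterminate form at x → 0⁺.
Rewrite the product as 8·ln(x) / x^(-7) and apply L'Hôpital, or use the standard hierarchy x^(-7) ≫ |ln x| as x → 0⁺.
The indeterminate product → 0, so the limit = -3.

Final answer: -3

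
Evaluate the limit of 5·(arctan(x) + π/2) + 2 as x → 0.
Direct substitution at x = 0 gives 2 + 5·π/2.

Final answer: 2 + 5·π/2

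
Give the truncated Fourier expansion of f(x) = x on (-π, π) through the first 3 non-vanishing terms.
2·sin(x) - sin(2·x) + 2·sin(3·x)/3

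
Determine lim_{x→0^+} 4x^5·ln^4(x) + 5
The product is a 0·∞ indeterminate form at x → 0⁺.
Rewrite the product as 4·ln^4(x) / x^(-5) and apply L'Hôpital, or use the standard hierarchy x^(-5) ≫ |ln x|^4 as x → 0⁺.
The indeterminate product → 0, so the limit = 5.

Final answer: 5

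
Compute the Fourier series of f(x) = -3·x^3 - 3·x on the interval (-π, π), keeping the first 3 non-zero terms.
(30 - 6·π^2)·sin(x) + (-3/2 + 3·π^2)·sin(2·x) + (-2·π^2 - 2/3)·sin(3·x)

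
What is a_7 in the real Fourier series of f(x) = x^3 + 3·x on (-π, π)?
a_7 = (1/π) ∫_{-π}^{π} f(x)·cos(7x) dx.
Evaluate the integral (use parity and integration by parts as needed): a_7 = 0.

Final answer: 0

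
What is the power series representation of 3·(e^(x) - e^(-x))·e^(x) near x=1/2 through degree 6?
-3 + 3·e + 6·e·(x - 1/2) + 6·e·(x - 1/2)^2 + 4·e·(x - 1/2)^3 + 2·e·(x - 1/2)^4 + 4·e·(x - 1/2)^5/5 + 4·e·(x - 1/2)^6/15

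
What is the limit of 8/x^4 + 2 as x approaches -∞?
Evaluate the dominant behaviour as x → -∞; each term tends to a finite value or vanishes.
Limit = 2.

Final answer: 2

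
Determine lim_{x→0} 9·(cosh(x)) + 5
Direct substitution at x = 0 gives 14.

Final answer: 14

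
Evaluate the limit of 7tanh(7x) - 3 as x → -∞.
Evaluate the dominant behaviour as x → -∞; each term tends to a finite value or vanishes.
Limit = -10.

Final answer: -10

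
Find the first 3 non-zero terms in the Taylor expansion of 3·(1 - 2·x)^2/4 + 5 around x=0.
3·x^2 - 3·x + 23/4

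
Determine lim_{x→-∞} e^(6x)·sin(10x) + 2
Evaluate the dominant behaviour as x → -∞; each term tends to a finite value or vanishes.
Limit = 2.

Final answer: 2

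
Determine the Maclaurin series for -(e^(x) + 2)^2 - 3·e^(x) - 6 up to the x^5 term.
-13·x^5/40 - 23·x^4/24 - 5·x^3/2 - 11·x^2/2 - 9·x - 18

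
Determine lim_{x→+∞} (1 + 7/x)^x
As x → +∞: this is the defining limit (1 + 7/x)^x → e^7.
Limit = e^(7).

Final answer: e^(7)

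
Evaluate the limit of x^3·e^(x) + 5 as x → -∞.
The product is a 0·∞ indeterminate form at x → -∞.
Rewrite the product as x^3 / e^(-x) (an ∞/∞ form) and apply L'Hôpital, or use the standard hierarchy e^(|x|) ≫ |x^3| as x → -∞.
The indeterminate product → 0, so the limit = 5.

Final answer: 5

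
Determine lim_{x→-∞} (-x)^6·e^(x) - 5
The product is a 0·∞ indeterminate form at x → -∞.
Rewrite the product as (-x)^6 / e^(-x) (an ∞/∞ form) and apply L'Hôpital, or use the standard hierarchy e^(|x|) ≫ |(-x)^6| as x → -∞.
The indeterminate product → 0, so the limit = -5.

Final answer: -5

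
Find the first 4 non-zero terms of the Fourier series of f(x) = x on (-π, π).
2·sin(x) - sin(2·x) + 2·sin(3·x)/3 - sin(4·x)/2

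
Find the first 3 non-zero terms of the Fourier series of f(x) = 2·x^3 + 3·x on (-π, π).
(-18 + 4·π^2)·sin(x) - 2·π^2·sin(2·x) + (10/9 + 4·π^2/3)·sin(3·x)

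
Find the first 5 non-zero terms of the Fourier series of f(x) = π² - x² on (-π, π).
4·cos(x) - cos(2·x) + 4·cos(3·x)/9 - cos(4·x)/4 + 2·π^2/3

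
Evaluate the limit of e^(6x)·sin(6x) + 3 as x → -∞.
Evaluate the dominant behaviour as x → -∞; each term tends to a finite value or vanishes.
Limit = 3.

Final answer: 3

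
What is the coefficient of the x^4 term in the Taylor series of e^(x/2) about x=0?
Expand to order 4: e^(x/2) = x^4/384 + x^3/48 + x^2/8 + x/2 + 1 + O(x^5).
The coefficient of x^4 is 1/384.

Final answer: 1/384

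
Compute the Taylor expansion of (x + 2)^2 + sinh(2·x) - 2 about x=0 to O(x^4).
4·x^3/3 + x^2 + 6·x + 2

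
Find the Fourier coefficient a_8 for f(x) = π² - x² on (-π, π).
a_8 = (1/π) ∫_{-π}^{π} f(x)·cos(8x) dx.
Evaluate the integral (use parity and integration by parts as needed): a_8 = -1/16.

Final answer: -1/16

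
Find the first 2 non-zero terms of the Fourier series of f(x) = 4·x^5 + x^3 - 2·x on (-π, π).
(-158·π^2 + 8·π^4 + 944)·sin(x) + (-4·π^4 - 53/2 + 19·π^2)·sin(2·x)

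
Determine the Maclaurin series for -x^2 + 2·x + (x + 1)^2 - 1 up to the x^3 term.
4·x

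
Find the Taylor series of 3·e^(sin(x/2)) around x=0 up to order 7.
x^7/3840 - x^6/5120 - x^5/160 - 3·x^4/128 + 3·x^2/8 + 3·x/2 + 3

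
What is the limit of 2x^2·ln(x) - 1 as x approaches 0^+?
The product is a 0·∞ indeterminate form at x → 0⁺.
Rewrite the product as 2·ln(x) / x^(-2) and apply L'Hôpital, or use the standard hierarchy x^(-2) ≫ |ln x| as x → 0⁺.
The indeterminate product → 0, so the limit = -1.

Final answer: -1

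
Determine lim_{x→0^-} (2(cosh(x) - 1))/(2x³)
Both numerator and denominator → 0 as x → 0^-; this is a 0/0 indeterminate form.
Expand each to leading order near x = 0: numerator ~ x^2, denominator ~ 2·x^3.
The limit of the ratio is -∞.

Final answer: -∞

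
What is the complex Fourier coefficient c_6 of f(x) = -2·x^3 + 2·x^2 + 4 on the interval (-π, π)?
Compute the real Fourier coefficients first: a_6 = 2/9, b_6 = -1/9 + 2·π^2/3.
Then c_6 = (a_6 − i·b_6)/2 = 1/9 - i·π^2/3 + i/18.

Final answer: 1/9 - i·π^2/3 + i/18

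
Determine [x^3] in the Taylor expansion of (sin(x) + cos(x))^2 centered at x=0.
Expand to order 3: (sin(x) + cos(x))^2 = -4·x^3/3 + 2·x + 1 + O(x^4).
The coefficient of x^3 is -4/3.

Final answer: -4/3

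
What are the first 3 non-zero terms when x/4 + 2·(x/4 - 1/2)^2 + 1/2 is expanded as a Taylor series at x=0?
x^2/8 - x/4 + 1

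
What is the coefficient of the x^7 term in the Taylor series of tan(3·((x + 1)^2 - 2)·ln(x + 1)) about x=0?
Expand to order 7: tan(3·((x + 1)^2 - 2)·ln(x + 1)) = -81314·x^7/35 + 24113·x^6/40 - 845·x^5/4 + 275·x^4/4 - 10·x^3 + 15·x^2/2 - 3·x + O(x^8).
The coefficient of x^7 is -81314/35.

Final answer: -81314/35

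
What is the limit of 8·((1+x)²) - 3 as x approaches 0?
Direct substitution at x = 0 gives 5.

Final answer: 5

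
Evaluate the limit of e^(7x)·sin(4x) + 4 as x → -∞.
Evaluate the dominant behaviour as x → -∞; each term tends to a finite value or vanishes.
Limit = 4.

Final answer: 4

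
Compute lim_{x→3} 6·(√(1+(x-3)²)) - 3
Direct substitution at x = 3 gives 3.

Final answer: 3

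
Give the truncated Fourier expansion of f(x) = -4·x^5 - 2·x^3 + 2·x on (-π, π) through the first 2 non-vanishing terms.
(-932 - 8·π^4 + 156·π^2)·sin(x) + (-18·π^2 + 25 + 4·π^4)·sin(2·x)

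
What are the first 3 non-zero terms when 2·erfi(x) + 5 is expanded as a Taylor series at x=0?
4·x^3/(3·√(π)) + 4·x/√(π) + 5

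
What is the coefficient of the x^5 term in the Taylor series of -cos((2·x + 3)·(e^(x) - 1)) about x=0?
Expand to order 5: -cos((2·x + 3)·(e^(x) - 1)) = -73·x^5/8 + 29·x^4/4 + 21·x^3/2 + 9·x^2/2 - 1 + O(x^6).
The coefficient of x^5 is -73/8.

Final answer: -73/8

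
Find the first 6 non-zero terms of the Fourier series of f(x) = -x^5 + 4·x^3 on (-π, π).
(-288 - 2·π^4 + 48·π^2)·sin(x) + (-9·π^2 + 27/2 + π^4)·sin(2·x) + (-2·π^4/3 - 224/81 + 112·π^2/27)·sin(3·x) + (-21·π^2/8 + 63/64 + π^4/2)·sin(4·x) + (-2·π^4/5 - 288/625 + 48·π^2/25)·sin(5·x) + (-41·π^2/27 + 41/162 + π^4/3)·sin(6·x)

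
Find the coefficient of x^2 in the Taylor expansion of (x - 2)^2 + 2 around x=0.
Expand to order 2: (x - 2)^2 + 2 = x^2 - 4·x + 6 + O(x^3).
The coefficient of x^2 is 1.

Final answer: 1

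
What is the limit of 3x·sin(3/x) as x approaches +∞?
As x → +∞: let u = 3/x → 0⁺; then 3·x·sin(3/x) = 3·3·sin(u)/u → 3·3·1 = 9.
Limit = 9.

Final answer: 9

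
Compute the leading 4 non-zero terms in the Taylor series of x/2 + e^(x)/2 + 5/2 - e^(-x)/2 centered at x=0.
x^5/120 + x^3/6 + 3·x/2 + 5/2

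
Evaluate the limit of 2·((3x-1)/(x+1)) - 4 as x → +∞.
Evaluate the dominant behaviour as x → +∞; each term tends to a finite value or vanishes.
Limit = 2.

Final answer: 2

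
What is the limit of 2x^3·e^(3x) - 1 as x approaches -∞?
The product is a 0·∞ indeterminate form at x → -∞.
Rewrite the product as 2x^3 / e^(-3x) (an ∞/∞ form) and apply L'Hôpital, or use the standard hierarchy e^(3|x|) ≫ |x^3| as x → -∞.
The indeterminate product → 0, so the limit = -1.

Final answer: -1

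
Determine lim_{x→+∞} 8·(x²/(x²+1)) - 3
Evaluate the dominant behaviour as x → +∞; each term tends to a finite value or vanishes.
Limit = 5.

Final answer: 5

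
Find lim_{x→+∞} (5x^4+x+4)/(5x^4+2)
This is an ∞/∞ indeterminate form as x → +∞.
Divide numerator and denominator by x^4 and let the lower-order terms vanish; the leading terms give 5/5 = 1.
Limit = 1.

Final answer: 1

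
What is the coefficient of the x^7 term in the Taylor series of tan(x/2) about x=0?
Expand to order 7: tan(x/2) = 17·x^7/40320 + x^5/240 + x^3/24 + x/2 + O(x^8).
The coefficient of x^7 is 17/40320.

Final answer: 17/40320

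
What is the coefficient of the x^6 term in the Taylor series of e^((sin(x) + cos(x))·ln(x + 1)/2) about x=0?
623/9216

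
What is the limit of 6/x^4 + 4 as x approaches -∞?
Evaluate the dominant behaviour as x → -∞; each term tends to a finite value or vanishes.
Limit = 4.

Final answer: 4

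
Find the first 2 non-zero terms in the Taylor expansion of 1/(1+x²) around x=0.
1 - x^2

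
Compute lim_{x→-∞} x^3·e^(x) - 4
The product is a 0·∞ indeterminate form at x → -∞.
Rewrite the product as x^3 / e^(-x) (an ∞/∞ form) and apply L'Hôpital, or use the standard hierarchy e^(|x|) ≫ |x^3| as x → -∞.
The indeterminate product → 0, so the limit = -4.

Final answer: -4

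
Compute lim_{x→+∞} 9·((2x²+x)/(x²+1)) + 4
Evaluate the dominant behaviour as x → +∞; each term tends to a finite value or vanishes.
Limit = 22.

Final answer: 22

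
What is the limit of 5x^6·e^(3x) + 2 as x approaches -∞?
The product is a 0·∞ indeterminate form at x → -∞.
Rewrite the product as 5x^6 / e^(-3x) (an ∞/∞ form) and apply L'Hôpital, or use the standard hierarchy e^(3|x|) ≫ |x^6| as x → -∞.
The indeterminate product → 0, so the limit = 2.

Final answer: 2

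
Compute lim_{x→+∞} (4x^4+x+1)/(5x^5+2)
This is an ∞/∞ indeterminate form as x → +∞.
Divide numerator and denominator by x^5 and let the lower-order terms vanish; the numerator's degree 4 is below the denominator's degree 5, so the quotient → 0.
Limit = 0.

Final answer: 0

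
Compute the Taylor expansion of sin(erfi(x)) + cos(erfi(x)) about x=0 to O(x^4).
x^3·(-4/(3·π^(3/2)) + 2/(3·√(π))) - 2·x^2/π + 2·x/√(π) + 1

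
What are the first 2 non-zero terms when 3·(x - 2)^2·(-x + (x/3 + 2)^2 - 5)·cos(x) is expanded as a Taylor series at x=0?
16·x - 12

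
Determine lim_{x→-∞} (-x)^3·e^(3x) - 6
The product is a 0·∞ indeterminate form at x → -∞.
Rewrite the product as (-x)^3 / e^(-3x) (an ∞/∞ form) and apply L'Hôpital, or use the standard hierarchy e^(3|x|) ≫ |(-x)^3| as x → -∞.
The indeterminate product → 0, so the limit = -6.

Final answer: -6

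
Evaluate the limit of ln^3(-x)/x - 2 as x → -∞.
The quotient is an ∞/∞ indeterminate form as x → -∞.
Compare growth rates of the dominant terms (exponentials ≫ polynomials ≫ logarithms), or apply L'Hôpital's rule; the quotient → 0.
Adding the constant: 0 - 2 = -2. Limit = -2.

Final answer: -2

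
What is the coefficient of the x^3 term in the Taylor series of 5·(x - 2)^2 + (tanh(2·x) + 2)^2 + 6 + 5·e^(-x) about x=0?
Expand to order 3: 5·(x - 2)^2 + (tanh(2·x) + 2)^2 + 6 + 5·e^(-x) = -23·x^3/2 + 23·x^2/2 - 17·x + 35 + O(x^4).
The coefficient of x^3 is -23/2.

Final answer: -23/2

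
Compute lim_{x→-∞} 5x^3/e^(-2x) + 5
The quotient is an ∞/∞ indeterminate form as x → -∞.
Compare growth rates of the dominant terms (exponentials ≫ polynomials ≫ logarithms), or apply L'Hôpital's rule; the quotient → 0.
Adding the constant: 0 + 5 = 5. Limit = 5.

Final answer: 5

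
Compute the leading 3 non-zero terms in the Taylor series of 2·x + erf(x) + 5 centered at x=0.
-2·x^3/(3·√(π)) + x·(2/√(π) + 2) + 5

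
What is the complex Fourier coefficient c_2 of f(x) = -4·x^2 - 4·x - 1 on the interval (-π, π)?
Compute the real Fourier coefficients first: a_2 = -4, b_2 = 4.
Then c_2 = (a_2 − i·b_2)/2 = -2 - 2·i.

Final answer: -2 - 2·i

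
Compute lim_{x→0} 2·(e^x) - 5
Direct substitution at x = 0 gives -3.

Final answer: -3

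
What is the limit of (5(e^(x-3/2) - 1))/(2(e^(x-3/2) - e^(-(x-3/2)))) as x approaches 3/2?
Both numerator and denominator → 0 as x → 3/2; this is a 0/0 indeterminate form.
Expand each to leading order near x = 3/2: numerator ~ 5·(x - 3/2), denominator ~ 4·(x - 3/2).
The limit of the ratio is 5/4.

Final answer: 5/4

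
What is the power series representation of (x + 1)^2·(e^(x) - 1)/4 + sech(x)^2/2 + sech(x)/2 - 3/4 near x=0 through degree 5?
31·x^5/480 + 21·x^4/32 + 13·x^3/24 - x^2/8 + x/4 + 1/4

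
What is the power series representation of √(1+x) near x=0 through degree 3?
x^3/16 - x^2/8 + x/2 + 1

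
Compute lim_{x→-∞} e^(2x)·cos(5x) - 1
Evaluate the dominant behaviour as x → -∞; each term tends to a finite value or vanishes.
Limit = -1.

Final answer: -1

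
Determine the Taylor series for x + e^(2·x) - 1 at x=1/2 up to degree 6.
-1/2 + e + (1 + 2·e)·(x - 1/2) + 2·e·(x - 1/2)^2 + 4·e·(x - 1/2)^3/3 + 2·e·(x - 1/2)^4/3 + 4·e·(x - 1/2)^5/15 + 4·e·(x - 1/2)^6/45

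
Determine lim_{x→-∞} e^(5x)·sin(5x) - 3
Evaluate the dominant behaviour as x → -∞; each term tends to a finite value or vanishes.
Limit = -3.

Final answer: -3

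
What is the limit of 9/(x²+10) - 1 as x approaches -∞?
Evaluate the dominant behaviour as x → -∞; each term tends to a finite value or vanishes.
Limit = -1.

Final answer: -1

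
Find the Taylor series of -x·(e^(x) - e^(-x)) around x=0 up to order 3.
-2·x^2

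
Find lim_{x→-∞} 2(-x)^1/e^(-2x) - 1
The quotient is an ∞/∞ indeterminate form as x → -∞.
Compare growth rates of the dominant terms (exponentials ≫ polynomials ≫ logarithms), or apply L'Hôpital's rule; the quotient → 0.
Adding the constant: 0 - 1 = -1. Limit = -1.

Final answer: -1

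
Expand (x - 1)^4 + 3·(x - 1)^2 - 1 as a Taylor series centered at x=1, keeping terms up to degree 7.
-1 + 3·(x - 1)^2 + (x - 1)^4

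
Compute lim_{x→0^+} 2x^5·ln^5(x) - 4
The product is a 0·∞ indeterminate form at x → 0⁺.
Rewrite the product as 2·ln^5(x) / x^(-5) and apply L'Hôpital, or use the standard hierarchy x^(-5) ≫ |ln x|^5 as x → 0⁺.
The indeterminate product → 0, so the limit = -4.

Final answer: -4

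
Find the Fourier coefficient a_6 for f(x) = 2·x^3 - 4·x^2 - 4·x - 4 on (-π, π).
a_6 = (1/π) ∫_{-π}^{π} f(x)·cos(6x) dx.
Evaluate the integral (use parity and integration by parts as needed): a_6 = -4/9.

Final answer: -4/9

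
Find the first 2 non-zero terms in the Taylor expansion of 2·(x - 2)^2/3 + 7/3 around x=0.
5 - 8·x/3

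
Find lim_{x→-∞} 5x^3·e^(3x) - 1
The product is a 0·∞ indeterminate form at x → -∞.
Rewrite the product as 5x^3 / e^(-3x) (an ∞/∞ form) and apply L'Hôpital, or use the standard hierarchy e^(3|x|) ≫ |x^3| as x → -∞.
The indeterminate product → 0, so the limit = -1.

Final answer: -1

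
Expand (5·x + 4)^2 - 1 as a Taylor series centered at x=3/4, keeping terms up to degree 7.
945/16 + 155·(x - 3/4)/2 + 25·(x - 3/4)^2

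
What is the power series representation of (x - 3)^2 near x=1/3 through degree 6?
64/9 - 16·(x - 1/3)/3 + (x - 1/3)^2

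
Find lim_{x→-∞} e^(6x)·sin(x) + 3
Evaluate the dominant behaviour as x → -∞; each term tends to a finite value or vanishes.
Limit = 3.

Final answer: 3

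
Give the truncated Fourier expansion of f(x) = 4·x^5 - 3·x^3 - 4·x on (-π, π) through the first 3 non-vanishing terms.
(-166·π^2 + 8·π^4 + 988)·sin(x) + (-4·π^4 - 61/2 + 23·π^2)·sin(2·x) + (-214·π^2/27 + 212/81 + 8·π^4/3)·sin(3·x)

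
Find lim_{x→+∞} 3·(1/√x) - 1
Evaluate the dominant behaviour as x → +∞; each term tends to a finite value or vanishes.
Limit = -1.

Final answer: -1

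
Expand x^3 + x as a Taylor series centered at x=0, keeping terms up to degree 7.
x^3 + x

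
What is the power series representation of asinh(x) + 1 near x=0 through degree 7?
-5·x^7/112 + 3·x^5/40 - x^3/6 + x + 1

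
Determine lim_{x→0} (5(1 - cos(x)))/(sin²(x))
Both numerator and denominator → 0 as x → 0; this is a 0/0 indeterminate form.
Expand each to leading order near x = 0: numerator ~ 5·x^2/2, denominator ~ x^2.
The limit of the ratio is 5/2.

Final answer: 5/2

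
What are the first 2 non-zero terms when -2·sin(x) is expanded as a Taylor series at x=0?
x^3/3 - 2·x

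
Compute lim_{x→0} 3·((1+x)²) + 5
Direct substitution at x = 0 gives 8.

Final answer: 8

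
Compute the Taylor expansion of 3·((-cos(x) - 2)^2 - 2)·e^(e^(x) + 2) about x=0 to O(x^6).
31·x^5·e^(3)/10 + 45·x^4·e^(3)/8 + 17·x^3·e^(3)/2 + 12·x^2·e^(3) + 21·x·e^(3) + 21·e^(3)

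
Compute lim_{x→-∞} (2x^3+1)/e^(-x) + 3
The quotient is an ∞/∞ indeterminate form as x → -∞.
Compare growth rates of the dominant terms (exponentials ≫ polynomials ≫ logarithms), or apply L'Hôpital's rule; the quotient → 0.
Adding the constant: 0 + 3 = 3. Limit = 3.

Final answer: 3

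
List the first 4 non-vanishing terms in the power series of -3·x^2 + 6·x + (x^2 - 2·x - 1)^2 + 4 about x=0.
-4·x^3 - x^2 + 10·x + 5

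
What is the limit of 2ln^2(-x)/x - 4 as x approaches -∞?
The quotient is an ∞/∞ indeterminate form as x → -∞.
Compare growth rates of the dominant terms (exponentials ≫ polynomials ≫ logarithms), or apply L'Hôpital's rule; the quotient → 0.
Adding the constant: 0 - 4 = -4. Limit = -4.

Final answer: -4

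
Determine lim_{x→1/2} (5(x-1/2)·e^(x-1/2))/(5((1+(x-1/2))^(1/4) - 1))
Both numerator and denominator → 0 as x → 1/2; this is a 0/0 indeterminate form.
Expand each to leading order near x = 1/2: numerator ~ 5·(x - 1/2), denominator ~ 5·(x - 1/2)/4.
The limit of the ratio is 4.

Final answer: 4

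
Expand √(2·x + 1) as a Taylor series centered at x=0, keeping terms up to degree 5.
7·x^5/8 - 5·x^4/8 + x^3/2 - x^2/2 + x + 1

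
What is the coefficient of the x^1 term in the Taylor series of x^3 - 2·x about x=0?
Expand to order 1: x^3 - 2·x = -2·x + O(x^2).
The coefficient of x^1 is -2.

Final answer: -2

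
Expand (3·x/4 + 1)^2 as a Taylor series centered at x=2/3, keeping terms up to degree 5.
9/4 + 9·(x - 2/3)/4 + 9·(x - 2/3)^2/16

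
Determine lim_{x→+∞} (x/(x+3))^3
As x → +∞: x/(x+3) = 1/(1 + 3/x) → 1, and the 3rd power of a limit-1 base also → 1.
Limit = 1.

Final answer: 1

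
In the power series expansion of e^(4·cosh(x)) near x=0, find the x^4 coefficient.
Expand to order 4: e^(4·cosh(x)) = 13·x^4·e^(4)/6 + 2·x^2·e^(4) + e^(4) + O(x^5).
The coefficient of x^4 is 13·e^(4)/6.

Final answer: 13·e^(4)/6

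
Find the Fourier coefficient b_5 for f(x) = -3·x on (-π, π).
b_5 = (1/π) ∫_{-π}^{π} f(x)·sin(5x) dx.
Evaluate the integral (use parity and integration by parts as needed): b_5 = -6/5.

Final answer: -6/5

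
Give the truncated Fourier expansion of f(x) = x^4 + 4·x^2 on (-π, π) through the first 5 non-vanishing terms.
(32 - 8·π^2)·cos(x) + (1 + 2·π^2)·cos(2·x) + (-8·π^2/9 - 32/27)·cos(3·x) + (13/16 + π^2/2)·cos(4·x) + 4·π^2/3 + π^4/5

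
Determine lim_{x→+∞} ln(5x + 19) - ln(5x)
This is an ∞ − ∞ indeterminate form.
Combine the logarithms: ln(5x+19) − ln(5x) = ln((5x+19)/(5x)) = ln(1 + 19/(5x)) → ln(1) = 0.
Limit = 0.

Final answer: 0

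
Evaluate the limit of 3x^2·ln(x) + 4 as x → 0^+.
The product is a 0·∞ indeterminate form at x → 0⁺.
Rewrite the product as 3·ln(x) / x^(-2) and apply L'Hôpital, or use the standard hierarchy x^(-2) ≫ |ln x| as x → 0⁺.
The indeterminate product → 0, so the limit = 4.

Final answer: 4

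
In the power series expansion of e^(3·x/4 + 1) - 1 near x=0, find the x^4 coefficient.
Expand to order 4: e^(3·x/4 + 1) - 1 = 27·e·x^4/2048 + 9·e·x^3/128 + 9·e·x^2/32 + 3·e·x/4 - 1 + e + O(x^5).
The coefficient of x^4 is 27·e/2048.

Final answer: 27·e/2048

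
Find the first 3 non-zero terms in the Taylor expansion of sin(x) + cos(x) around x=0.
-x^2/2 + x + 1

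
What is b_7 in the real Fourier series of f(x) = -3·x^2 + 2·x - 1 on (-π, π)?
b_7 = (1/π) ∫_{-π}^{π} f(x)·sin(7x) dx.
Evaluate the integral (use parity and integration by parts as needed): b_7 = 4/7.

Final answer: 4/7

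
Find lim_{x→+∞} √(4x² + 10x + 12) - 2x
As x → +∞: multiply by the conjugate to get (10x+12)/(√(4x²+10x+12)+2x); the denominator ~ 4x, so the limit is 10/4 = 5/2.
Limit = 5/2.

Final answer: 5/2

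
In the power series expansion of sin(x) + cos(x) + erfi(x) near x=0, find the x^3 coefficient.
Expand to order 3: sin(x) + cos(x) + erfi(x) = x^3·(-1/6 + 2/(3·√(π))) - x^2/2 + x·(1 + 2/√(π)) + 1 + O(x^4).
The coefficient of x^3 is -1/6 + 2/(3·√(π)).

Final answer: -1/6 + 2/(3·√(π))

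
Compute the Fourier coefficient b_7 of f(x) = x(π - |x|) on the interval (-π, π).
b_7 = (1/π) ∫_{-π}^{π} f(x)·sin(7x) dx.
Evaluate the integral (use parity and integration by parts as needed): b_7 = 8/(343·π).

Final answer: 8/(343·π)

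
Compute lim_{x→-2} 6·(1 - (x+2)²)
Direct substitution at x = -2 gives 6.

Final answer: 6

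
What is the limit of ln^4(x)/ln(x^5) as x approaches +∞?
This is an ∞/∞ indeterminate form as x → +∞.
Write ln(x^5) = 5·ln(x), reducing the quotient to ln^3(x)/5 → ∞.
Limit = ∞.

Final answer: ∞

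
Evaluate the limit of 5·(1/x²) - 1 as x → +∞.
Evaluate the dominant behaviour as x → +∞; each term tends to a finite value or vanishes.
Limit = -1.

Final answer: -1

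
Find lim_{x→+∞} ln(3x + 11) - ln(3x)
This is an ∞ − ∞ indeterminate form.
Combine the logarithms: ln(3x+11) − ln(3x) = ln((3x+11)/(3x)) = ln(1 + 11/(3x)) → ln(1) = 0.
Limit = 0.

Final answer: 0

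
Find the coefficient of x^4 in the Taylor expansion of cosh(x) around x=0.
Expand to order 4: cosh(x) = x^4/24 + x^2/2 + 1 + O(x^5).
The coefficient of x^4 is 1/24.

Final answer: 1/24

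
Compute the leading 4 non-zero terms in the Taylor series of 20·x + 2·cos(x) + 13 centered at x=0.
x^4/12 - x^2 + 20·x + 15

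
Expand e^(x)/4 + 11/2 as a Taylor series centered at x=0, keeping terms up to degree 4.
x^4/96 + x^3/24 + x^2/8 + x/4 + 23/4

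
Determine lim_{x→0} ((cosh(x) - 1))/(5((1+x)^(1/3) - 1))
Both numerator and denominator → 0 as x → 0; this is a 0/0 indeterminate form.
Expand each to leading order near x = 0: numerator ~ x^2/2, denominator ~ 5·x/3.
The limit of the ratio is 0.

Final answer: 0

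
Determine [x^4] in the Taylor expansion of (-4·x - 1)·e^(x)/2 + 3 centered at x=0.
Expand to order 4: (-4·x - 1)·e^(x)/2 + 3 = -17·x^4/48 - 13·x^3/12 - 9·x^2/4 - 5·x/2 + 5/2 + O(x^5).
The coefficient of x^4 is -17/48.

Final answer: -17/48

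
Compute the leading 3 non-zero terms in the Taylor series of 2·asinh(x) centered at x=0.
3·x^5/20 - x^3/3 + 2·x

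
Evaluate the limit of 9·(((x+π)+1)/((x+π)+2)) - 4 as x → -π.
Direct substitution at x = -π gives 1/2.

Final answer: 1/2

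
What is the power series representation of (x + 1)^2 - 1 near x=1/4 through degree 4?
9/16 + 5·(x - 1/4)/2 + (x - 1/4)^2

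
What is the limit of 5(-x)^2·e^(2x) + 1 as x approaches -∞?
The product is a 0·∞ indeterminate form at x → -∞.
Rewrite the product as 5(-x)^2 / e^(-2x) (an ∞/∞ form) and apply L'Hôpital, or use the standard hierarchy e^(2|x|) ≫ |(-x)^2| as x → -∞.
The indeterminate product → 0, so the limit = 1.

Final answer: 1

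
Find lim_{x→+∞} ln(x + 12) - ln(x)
This is an ∞ − ∞ indeterminate form.
Combine the logarithms: ln(x+12) − ln(x) = ln((x+12)/(x)) = ln(1 + 12/(x)) → ln(1) = 0.
Limit = 0.

Final answer: 0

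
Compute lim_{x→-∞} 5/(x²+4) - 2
Evaluate the dominant behaviour as x → -∞; each term tends to a finite value or vanishes.
Limit = -2.

Final answer: -2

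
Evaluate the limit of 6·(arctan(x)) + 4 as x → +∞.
Evaluate the dominant behaviour as x → +∞; each term tends to a finite value or vanishes.
Limit = 4 + 3·π.

Final answer: 4 + 3·π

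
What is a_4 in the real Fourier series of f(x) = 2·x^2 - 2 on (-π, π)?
a_4 = (1/π) ∫_{-π}^{π} f(x)·cos(4x) dx.
Evaluate the integral (use parity and integration by parts as needed): a_4 = 1/2.

Final answer: 1/2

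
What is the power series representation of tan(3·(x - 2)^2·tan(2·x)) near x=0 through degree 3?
4646·x^3 - 24·x^2 + 24·x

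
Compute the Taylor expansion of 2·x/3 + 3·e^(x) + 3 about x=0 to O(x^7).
x^6/240 + x^5/40 + x^4/8 + x^3/2 + 3·x^2/2 + 11·x/3 + 6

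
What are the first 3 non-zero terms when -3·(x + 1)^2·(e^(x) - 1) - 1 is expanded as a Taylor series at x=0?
-15·x^2/2 - 3·x - 1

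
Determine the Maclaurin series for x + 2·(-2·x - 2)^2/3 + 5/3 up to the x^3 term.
8·x^2/3 + 19·x/3 + 13/3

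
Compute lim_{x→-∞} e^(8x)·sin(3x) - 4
Evaluate the dominant behaviour as x → -∞; each term tends to a finite value or vanishes.
Limit = -4.

Final answer: -4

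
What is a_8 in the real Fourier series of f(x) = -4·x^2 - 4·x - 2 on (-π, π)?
a_8 = (1/π) ∫_{-π}^{π} f(x)·cos(8x) dx.
Evaluate the integral (use parity and integration by parts as needed): a_8 = -1/4.

Final answer: -1/4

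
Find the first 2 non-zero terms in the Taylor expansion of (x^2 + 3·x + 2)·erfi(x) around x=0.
6·x^2/√(π) + 4·x/√(π)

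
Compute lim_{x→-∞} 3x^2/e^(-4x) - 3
The quotient is an ∞/∞ indeterminate form as x → -∞.
Compare growth rates of the dominant terms (exponentials ≫ polynomials ≫ logarithms), or apply L'Hôpital's rule; the quotient → 0.
Adding the constant: 0 - 3 = -3. Limit = -3.

Final answer: -3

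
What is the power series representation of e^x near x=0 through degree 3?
x^3/6 + x^2/2 + x + 1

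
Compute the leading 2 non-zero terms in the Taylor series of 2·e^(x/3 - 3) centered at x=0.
2·x·e^(-3)/3 + 2·e^(-3)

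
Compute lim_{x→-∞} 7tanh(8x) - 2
Evaluate the dominant behaviour as x → -∞; each term tends to a finite value or vanishes.
Limit = -9.

Final answer: -9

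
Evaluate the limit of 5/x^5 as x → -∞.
Evaluate the dominant behaviour as x → -∞; each term tends to a finite value or vanishes.
Limit = 0.

Final answer: 0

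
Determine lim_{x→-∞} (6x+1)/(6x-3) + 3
Evaluate the dominant behaviour as x → -∞; each term tends to a finite value or vanishes.
Limit = 4.

Final answer: 4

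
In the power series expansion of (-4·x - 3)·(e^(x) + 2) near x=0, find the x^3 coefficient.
Expand to order 3: (-4·x - 3)·(e^(x) + 2) = -5·x^3/2 - 11·x^2/2 - 15·x - 9 + O(x^4).
The coefficient of x^3 is -5/2.

Final answer: -5/2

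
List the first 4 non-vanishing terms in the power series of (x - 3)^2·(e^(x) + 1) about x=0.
-x^3/2 + x^2/2 - 3·x + 18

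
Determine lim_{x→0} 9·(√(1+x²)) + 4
Direct substitution at x = 0 gives 13.

Final answer: 13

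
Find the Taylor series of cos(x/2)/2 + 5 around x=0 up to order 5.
x^4/768 - x^2/16 + 11/2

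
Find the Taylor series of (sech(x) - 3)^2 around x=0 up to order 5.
-7·x^4/12 + 2·x^2 + 4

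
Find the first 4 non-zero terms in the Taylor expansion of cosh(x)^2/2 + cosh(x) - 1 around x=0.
17·x^6/720 + 5·x^4/24 + x^2 + 1/2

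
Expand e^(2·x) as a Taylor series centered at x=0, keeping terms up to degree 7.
8·x^7/315 + 4·x^6/45 + 4·x^5/15 + 2·x^4/3 + 4·x^3/3 + 2·x^2 + 2·x + 1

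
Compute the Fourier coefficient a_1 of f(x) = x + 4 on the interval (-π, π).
a_1 = (1/π) ∫_{-π}^{π} f(x)·cos(1x) dx.
Evaluate the integral (use parity and integration by parts as needed): a_1 = 0.

Final answer: 0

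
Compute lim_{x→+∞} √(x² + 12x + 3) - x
This is an ∞ − ∞ indeterminate form.
Multiply and divide by the conjugate √(x²+12x + 3) + x; the x² terms cancel, leaving (12x + 3)/(√(x²+12x + 3)+x) → 12/2 = 6.
Limit = 6.

Final answer: 6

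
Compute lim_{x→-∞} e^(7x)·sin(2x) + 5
Evaluate the dominant behaviour as x → -∞; each term tends to a finite value or vanishes.
Limit = 5.

Final answer: 5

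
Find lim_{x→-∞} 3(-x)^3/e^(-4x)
This is an ∞/∞ indeterminate form as x → -∞.
Compare growth rates of the dominant terms (exponentials ≫ polynomials ≫ logarithms), or apply L'Hôpital's rule; the quotient → 0.
Limit = 0.

Final answer: 0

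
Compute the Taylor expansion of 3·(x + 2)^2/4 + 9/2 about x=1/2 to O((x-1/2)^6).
147/16 + 15·(x - 1/2)/4 + 3·(x - 1/2)^2/4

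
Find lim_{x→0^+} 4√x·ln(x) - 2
The product is a 0·∞ indeterminate form at x → 0⁺.
Rewrite the product as 4·ln(x) / x^(-1/2) and apply L'Hôpital, or use the standard hierarchy x^(-1/2) ≫ |ln x| as x → 0⁺.
The indeterminate product → 0, so the limit = -2.

Final answer: -2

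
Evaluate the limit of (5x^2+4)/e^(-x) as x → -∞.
This is an ∞/∞ indeterminate form as x → -∞.
Compare growth rates of the dominant terms (exponentials ≫ polynomials ≫ logarithms), or apply L'Hôpital's rule; the quotient → 0.
Limit = 0.

Final answer: 0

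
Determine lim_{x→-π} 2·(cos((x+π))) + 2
Direct substitution at x = -π gives 4.

Final answer: 4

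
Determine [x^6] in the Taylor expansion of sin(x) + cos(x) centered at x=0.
Expand to order 6: sin(x) + cos(x) = -x^6/720 + x^5/120 + x^4/24 - x^3/6 - x^2/2 + x + 1 + O(x^7).
The coefficient of x^6 is -1/720.

Final answer: -1/720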